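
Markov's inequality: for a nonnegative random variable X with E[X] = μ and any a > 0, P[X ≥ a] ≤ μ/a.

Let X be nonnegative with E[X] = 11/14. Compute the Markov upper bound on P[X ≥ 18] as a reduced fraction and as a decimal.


μ = E[X] = 11/14, a = 18.
Markov: P[X ≥ 18] ≤ μ/a = (11/14)/18 = 11/252.
Numerically: ≈ 0.044.
(Since a = 18 > μ = 0.786, the bound 11/252 is < 1 and informative.)

P[X ≥ 18] ≤ 11/252 ≈ 0.044.


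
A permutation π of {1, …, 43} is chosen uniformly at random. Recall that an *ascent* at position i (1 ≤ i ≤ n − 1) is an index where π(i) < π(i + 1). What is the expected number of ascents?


Write X = Σ X_I over i = 1, …, 42, with X_I the indicator of one ascent.
There are 42 indicators.
For each fixed i, the pair (π(i), π(i+1)) is a uniformly random ordered pair of distinct values from {1, …, 43}; by symmetry P[π(i) < π(i+1)] = 1/2.
By linearity: E[X] = 42 · (1/2) = (43 − 1) · (1/2) = 21 ≈ 21.0000.

E[X] = 21 = 21.0000.


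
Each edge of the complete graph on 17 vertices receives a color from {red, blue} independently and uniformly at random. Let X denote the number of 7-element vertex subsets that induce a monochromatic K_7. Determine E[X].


Let X = Σ_S X_S over the C(17, 7) = 19448 subsets S of size 7, where X_S = 1 if the K_7 on S is monochromatic.
For a fixed S, the K_7 on S has C(7, 2) = 21 edges. P[all 21 edges red] = (1/2)^21, and likewise for blue, so P[monochromatic] = 2·(1/2)^21 = 2^{1 − 21} = 1/1048576.
By linearity of expectation: E[X] = C(17, 7) · 2^{1 − 21} = 19448 · 1/1048576 = 2431/131072.
Numerically: E[X] ≈ 0.0185.

E[X] = C(17,7)·2^(1−C(7,2)) = 2431/131072 ≈ 0.0185.


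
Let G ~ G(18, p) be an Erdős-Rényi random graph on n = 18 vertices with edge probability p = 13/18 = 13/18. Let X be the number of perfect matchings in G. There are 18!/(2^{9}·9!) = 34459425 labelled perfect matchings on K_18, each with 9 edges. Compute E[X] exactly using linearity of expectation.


K_18 has 18!/(2^{9}·9!) = 34459425 labelled perfect matchings.
For each such perfect matching H, let X_H = 1 if all 9 edges of H are present in G. Then P[X_H = 1] = p^{9} = (13/18)^{9} = 10604499373/198359290368.
By linearity: E[X] = Σ_H E[X_H] = 34459425 · p^{9} = 34459425 · 10604499373/198359290368 = 4511419145758525/2448880128.
Numerically: E[X] ≈ 1.8422e+06.

E[X] = 34459425 · (13/18)^{9} = 4511419145758525/2448880128 ≈ 1.8422e+06.


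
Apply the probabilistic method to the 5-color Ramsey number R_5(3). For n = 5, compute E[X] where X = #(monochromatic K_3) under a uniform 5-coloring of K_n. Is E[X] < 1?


E[X] = C(5, 3) · 5^{1 − 3} = 10 · 5^{−2} = 10/25.
As a reduced fraction: E[X] = 2/5 ≈ 0.4000.
Is E[X] < 1? YES.
Since E[X] < 1, there exists a 5-coloring of K_{5} with no monochromatic K_3; hence R_5(3) > 5.

E[X] = 2/5 ≈ 0.4000; E[X] < 1, so R_5(3) > 5.


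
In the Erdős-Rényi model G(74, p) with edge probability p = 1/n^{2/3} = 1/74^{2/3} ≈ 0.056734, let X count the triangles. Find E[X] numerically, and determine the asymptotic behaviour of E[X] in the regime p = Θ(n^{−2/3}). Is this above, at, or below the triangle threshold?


Number of potential triangles: C(74, 3) = 64824.
Each occurs with probability p³ ≈ (0.056734)³ ≈ 1.8261505e-04.
By linearity: E[X] = C(74, 3)·p³ ≈ 64824 · 1.8261505e-04 ≈ 11.83784.
Since α = 2/3 < 1, p = c/n^{2/3} ≫ 1/n is above the triangle threshold p ~ 1/n. Asymptotically E[X] ~ (c³/6)·n^{3(1−α)} = (1³/6)·n^{1} → ∞; triangles are abundant w.h.p.

E[X] ≈ 11.83784; in regime p = Θ(1/n^{2/3}) E[X] diverges (above the triangle threshold p ~ 1/n).


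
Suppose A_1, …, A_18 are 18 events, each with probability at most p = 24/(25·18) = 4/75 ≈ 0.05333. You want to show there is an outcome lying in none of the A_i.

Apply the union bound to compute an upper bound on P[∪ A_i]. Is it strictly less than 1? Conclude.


Union bound: P[∪_{i=1}^{18} A_i] ≤ Σ_i P[A_i] ≤ 18·p = 18·(4/75) = 24/25.
Numerically: 24/25 ≈ 0.96000.
Is 24/25 < 1? YES.
Since P[∪ A_i] ≤ 24/25 < 1, the complement has P[∩ A_i^c] ≥ 1 − 24/25 = 1/25 > 0, so some outcome avoids every A_i.

18·p = 24/25 ≈ 0.96000; existence CERTIFIED by the union bound.


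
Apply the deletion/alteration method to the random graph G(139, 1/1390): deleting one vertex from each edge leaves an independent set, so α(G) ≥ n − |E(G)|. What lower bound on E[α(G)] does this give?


E[|E(G)|] = C(139, 2)·p = 9591 · (1/1390) = 69/10.
E[α(G)] ≥ n − E[|E(G)|] = 139 − 69/10 = 1321/10.
Numerically: ≈ 132.100.
(This is only a lower bound; the true E[α(G)] may be larger.)

E[α(G)] ≥ 1321/10 ≈ 132.100.


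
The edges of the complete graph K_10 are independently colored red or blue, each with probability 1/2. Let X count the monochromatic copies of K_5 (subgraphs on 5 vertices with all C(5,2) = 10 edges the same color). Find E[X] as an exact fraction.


Let X = Σ_S X_S over the C(10, 5) = 252 subsets S of size 5, where X_S = 1 if the K_5 on S is monochromatic.
For a fixed S, the K_5 on S has C(5, 2) = 10 edges. P[all 10 edges red] = (1/2)^10, and likewise for blue, so P[monochromatic] = 2·(1/2)^10 = 2^{1 − 10} = 1/512.
By linearity: E[X] = C(10, 5) · 2^{1 − 10} = 252 · 1/512 = 63/128.
Numerically: E[X] ≈ 0.4922.

E[X] = C(10,5)·2^(1−C(5,2)) = 63/128 ≈ 0.4922.


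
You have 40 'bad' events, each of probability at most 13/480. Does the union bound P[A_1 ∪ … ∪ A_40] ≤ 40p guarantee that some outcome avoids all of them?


Union bound: P[∪_{i=1}^{40} A_i] ≤ Σ_i P[A_i] ≤ 40·p = 40·(13/480) = 13/12.
Numerically: 13/12 ≈ 1.083333.
Is 13/12 < 1? NO.
Since the bound 13/12 is ≥ 1, the union bound is uninformative here; it does NOT by itself certify existence.

40·p = 13/12 ≈ 1.083333; existence NOT certified by the union bound.


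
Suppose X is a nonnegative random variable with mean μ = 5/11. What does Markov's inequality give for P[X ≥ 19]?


μ = E[X] = 5/11, a = 19.
Markov: P[X ≥ 19] ≤ μ/a = (5/11)/19 = 5/209.
Numerically: ≈ 0.023923.
(Since a = 19 > μ = 0.454545, the bound 5/209 is < 1 and informative.)

P[X ≥ 19] ≤ 5/209 ≈ 0.023923.


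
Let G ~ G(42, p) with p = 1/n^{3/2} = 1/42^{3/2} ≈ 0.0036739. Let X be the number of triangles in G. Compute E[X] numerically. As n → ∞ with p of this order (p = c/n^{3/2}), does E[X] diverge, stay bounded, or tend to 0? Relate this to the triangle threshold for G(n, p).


Number of potential triangles: C(42, 3) = 11480.
Each occurs with probability p³ ≈ (0.0036739)³ ≈ 4.9588183e-08.
By linearity: E[X] = C(42, 3)·p³ ≈ 11480 · 4.9588183e-08 ≈ 0.00057.
Since α = 3/2 > 1, p = c/n^{3/2} = o(1/n) is below the triangle threshold p ~ 1/n. Asymptotically E[X] ~ (c³/6)·n^{3(1−α)} = (1³/6)·n^{-1.5} → 0, so by Markov's inequality G has no triangles w.h.p.

E[X] ≈ 0.00057; in regime p = Θ(1/n^{3/2}) E[X] tends to 0 (below the triangle threshold p ~ 1/n).


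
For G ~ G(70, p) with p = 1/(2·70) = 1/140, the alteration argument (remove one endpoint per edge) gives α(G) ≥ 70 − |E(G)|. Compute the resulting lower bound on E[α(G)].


E[|E(G)|] = C(70, 2)·p = 2415 · (1/140) = 69/4.
E[α(G)] ≥ n − E[|E(G)|] = 70 − 69/4 = 211/4.
Numerically: ≈ 52.750000.
(This is only a lower bound; the true E[α(G)] may be larger.)

E[α(G)] ≥ 211/4 ≈ 52.750000.


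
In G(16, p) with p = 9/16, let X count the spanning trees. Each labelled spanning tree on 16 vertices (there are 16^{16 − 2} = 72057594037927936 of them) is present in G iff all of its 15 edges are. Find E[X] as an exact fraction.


K_16 has 16^{16 − 2} = 72057594037927936 labelled spanning trees.
For each such spanning tree H, let X_H = 1 if all 15 edges of H are present in G. Then P[X_H = 1] = p^{15} = (9/16)^{15} = 205891132094649/1152921504606846976.
By linearity: E[X] = Σ_H E[X_H] = 72057594037927936 · p^{15} = 72057594037927936 · 205891132094649/1152921504606846976 = 205891132094649/16.
Numerically: E[X] ≈ 1.2868e+13.

E[X] = 72057594037927936 · (9/16)^{15} = 205891132094649/16 ≈ 1.2868e+13.


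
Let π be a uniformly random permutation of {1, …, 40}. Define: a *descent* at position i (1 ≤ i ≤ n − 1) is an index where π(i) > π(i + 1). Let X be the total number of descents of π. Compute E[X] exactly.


Write X = Σ X_I over i = 1, …, 39, with X_I the indicator of one descent.
There are 39 indicators.
For each fixed i, the pair (π(i), π(i+1)) is a uniformly random ordered pair of distinct values from {1, …, 40}; by symmetry P[π(i) > π(i+1)] = 1/2.
By linearity: E[X] = 39 · (1/2) = (40 − 1) · (1/2) = 39/2 ≈ 19.500.

E[X] = 39/2 = 19.500.


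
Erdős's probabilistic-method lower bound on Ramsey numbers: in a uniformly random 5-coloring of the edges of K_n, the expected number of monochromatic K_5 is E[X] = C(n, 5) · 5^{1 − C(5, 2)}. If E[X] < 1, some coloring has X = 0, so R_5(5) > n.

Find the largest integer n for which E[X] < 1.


We need C(n, 5) · 5^{1 − 10} < 1, i.e. C(n, 5) < 5^{10 − 1} = 1953125.
Check values of n near the boundary:
  n = 47: C(47, 5) = 1533939; 1533939 < 1953125? YES
  n = 48: C(48, 5) = 1712304; 1712304 < 1953125? YES
  n = 49: C(49, 5) = 1906884; 1906884 < 1953125? YES
  n = 50: C(50, 5) = 2118760; 2118760 < 1953125? NO
  n = 51: C(51, 5) = 2349060; 2349060 < 1953125? NO
The largest n with C(n, 5) < 1953125 is n = 49 (where E[X] = 1906884/1953125 ≈ 0.97632). Hence R_5(5) > 49, i.e. R_5(5) ≥ 50.

Largest n = 49; hence R_5(5) > 49.


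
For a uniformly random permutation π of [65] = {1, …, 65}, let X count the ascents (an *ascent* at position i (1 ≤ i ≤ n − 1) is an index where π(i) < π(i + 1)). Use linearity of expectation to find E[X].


Write X = Σ X_I over i = 1, …, 64, with X_I the indicator of one ascent.
There are 64 indicators.
For each fixed i, the pair (π(i), π(i+1)) is a uniformly random ordered pair of distinct values from {1, …, 65}; by symmetry P[π(i) < π(i+1)] = 1/2.
By linearity: E[X] = 64 · (1/2) = (65 − 1) · (1/2) = 32 ≈ 32.0000.

E[X] = 32 = 32.0000.


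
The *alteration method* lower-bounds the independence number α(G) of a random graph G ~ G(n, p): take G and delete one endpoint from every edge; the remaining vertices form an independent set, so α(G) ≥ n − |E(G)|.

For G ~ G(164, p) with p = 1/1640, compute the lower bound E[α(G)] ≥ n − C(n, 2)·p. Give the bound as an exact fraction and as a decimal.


E[|E(G)|] = C(164, 2)·p = 13366 · (1/1640) = 163/20.
E[α(G)] ≥ n − E[|E(G)|] = 164 − 163/20 = 3117/20.
Numerically: ≈ 155.85000.
(This is only a lower bound; the true E[α(G)] may be larger.)

E[α(G)] ≥ 3117/20 ≈ 155.85000.


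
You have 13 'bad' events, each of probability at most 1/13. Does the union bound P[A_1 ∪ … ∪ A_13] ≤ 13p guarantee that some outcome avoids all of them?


Union bound: P[∪_{i=1}^{13} A_i] ≤ Σ_i P[A_i] ≤ 13·p = 13·(1/13) = 1.
Numerically: 1 ≈ 1.0000000.
Is 1 < 1? NO.
Since the bound 1 is ≥ 1, the union bound is uninformative here; it does NOT by itself certify existence.

13·p = 1 ≈ 1.0000000; existence NOT certified by the union bound.


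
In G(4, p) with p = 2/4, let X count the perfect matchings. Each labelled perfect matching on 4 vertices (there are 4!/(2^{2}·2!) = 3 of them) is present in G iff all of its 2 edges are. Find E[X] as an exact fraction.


K_4 has 4!/(2^{2}·2!) = 3 labelled perfect matchings.
For each such perfect matching H, let X_H = 1 if all 2 edges of H are present in G. Then P[X_H = 1] = p^{2} = (1/2)^{2} = 1/4.
By linearity of expectation: E[X] = Σ_H E[X_H] = 3 · p^{2} = 3 · 1/4 = 3/4.
Numerically: E[X] ≈ 0.75.

E[X] = 3 · (1/2)^{2} = 3/4 ≈ 0.75.


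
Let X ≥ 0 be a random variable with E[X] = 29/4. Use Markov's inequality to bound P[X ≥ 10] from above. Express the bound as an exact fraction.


μ = E[X] = 29/4, a = 10.
Markov: P[X ≥ 10] ≤ μ/a = (29/4)/10 = 29/40.
Numerically: ≈ 0.72500.
(Since a = 10 > μ = 7.25000, the bound 29/40 is < 1 and informative.)

P[X ≥ 10] ≤ 29/40 ≈ 0.72500.


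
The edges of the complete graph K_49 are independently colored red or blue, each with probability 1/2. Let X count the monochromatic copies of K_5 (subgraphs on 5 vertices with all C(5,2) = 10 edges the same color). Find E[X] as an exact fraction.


Let X = Σ_S X_S over the C(49, 5) = 1906884 subsets S of size 5, where X_S = 1 if the K_5 on S is monochromatic.
For a fixed S, the K_5 on S has C(5, 2) = 10 edges. P[all 10 edges red] = (1/2)^10, and likewise for blue, so P[monochromatic] = 2·(1/2)^10 = 2^{1 − 10} = 1/512.
By linearity of expectation: E[X] = C(49, 5) · 2^{1 − 10} = 1906884 · 1/512 = 476721/128.
Numerically: E[X] ≈ 3724.382812.

E[X] = C(49,5)·2^(1−C(5,2)) = 476721/128 ≈ 3724.382812.


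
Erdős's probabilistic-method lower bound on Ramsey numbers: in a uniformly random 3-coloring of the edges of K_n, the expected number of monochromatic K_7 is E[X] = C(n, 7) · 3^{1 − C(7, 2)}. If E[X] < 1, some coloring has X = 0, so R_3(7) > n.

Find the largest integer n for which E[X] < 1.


We need C(n, 7) · 3^{1 − 21} < 1, i.e. C(n, 7) < 3^{21 − 1} = 3486784401.
Check values of n near the boundary:
  n = 76: C(76, 7) = 2186189400; 2186189400 < 3486784401? YES
  n = 77: C(77, 7) = 2404808340; 2404808340 < 3486784401? YES
  n = 78: C(78, 7) = 2641902120; 2641902120 < 3486784401? YES
  n = 79: C(79, 7) = 2898753715; 2898753715 < 3486784401? YES
  n = 80: C(80, 7) = 3176716400; 3176716400 < 3486784401? YES
  n = 81: C(81, 7) = 3477216600; 3477216600 < 3486784401? YES
  n = 82: C(82, 7) = 3801756816; 3801756816 < 3486784401? NO
The largest n with C(n, 7) < 3486784401 is n = 81 (where E[X] = 42928600/43046721 ≈ 0.9972560). Hence R_3(7) > 81, i.e. R_3(7) ≥ 82.

Largest n = 81; hence R_3(7) > 81.


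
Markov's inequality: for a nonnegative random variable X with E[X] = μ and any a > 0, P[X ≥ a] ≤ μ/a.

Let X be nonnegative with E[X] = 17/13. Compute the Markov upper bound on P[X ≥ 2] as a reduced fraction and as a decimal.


μ = E[X] = 17/13, a = 2.
Markov: P[X ≥ 2] ≤ μ/a = (17/13)/2 = 17/26.
Numerically: ≈ 0.6538.
(Since a = 2 > μ = 1.3077, the bound 17/26 is < 1 and informative.)

P[X ≥ 2] ≤ 17/26 ≈ 0.6538.


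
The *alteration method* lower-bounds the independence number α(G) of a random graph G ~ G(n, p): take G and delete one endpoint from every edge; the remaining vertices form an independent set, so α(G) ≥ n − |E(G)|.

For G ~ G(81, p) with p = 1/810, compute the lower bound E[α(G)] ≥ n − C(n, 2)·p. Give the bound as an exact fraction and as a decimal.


E[|E(G)|] = C(81, 2)·p = 3240 · (1/810) = 4.
E[α(G)] ≥ n − E[|E(G)|] = 81 − 4 = 77.
Numerically: ≈ 77.00000.
(This is only a lower bound; the true E[α(G)] may be larger.)

E[α(G)] ≥ 77 ≈ 77.00000.


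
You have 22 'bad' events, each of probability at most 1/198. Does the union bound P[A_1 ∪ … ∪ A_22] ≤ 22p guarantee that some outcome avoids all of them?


Union bound: P[∪_{i=1}^{22} A_i] ≤ Σ_i P[A_i] ≤ 22·p = 22·(1/198) = 1/9.
Numerically: 1/9 ≈ 0.11111.
Is 1/9 < 1? YES.
Since P[∪ A_i] ≤ 1/9 < 1, the complement has P[∩ A_i^c] ≥ 1 − 1/9 = 8/9 > 0, so some outcome avoids every A_i.

22·p = 1/9 ≈ 0.11111; existence CERTIFIED by the union bound.


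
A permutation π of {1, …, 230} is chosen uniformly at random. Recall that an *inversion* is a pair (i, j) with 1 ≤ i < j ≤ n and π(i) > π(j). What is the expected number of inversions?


Write X = Σ X_I over the C(230, 2) = 26335 pairs i < j, with X_I the indicator of one inversion.
There are 26335 indicators.
For each fixed pair i < j, the values π(i) and π(j) are two distinct elements of {1, …, 230} in uniformly random order; by symmetry P[π(i) > π(j)] = 1/2.
By linearity: E[X] = 26335 · (1/2) = C(230, 2) · (1/2) = 26335/2 = 26335/2 ≈ 13167.500000.

E[X] = 26335/2 = 13167.500000.


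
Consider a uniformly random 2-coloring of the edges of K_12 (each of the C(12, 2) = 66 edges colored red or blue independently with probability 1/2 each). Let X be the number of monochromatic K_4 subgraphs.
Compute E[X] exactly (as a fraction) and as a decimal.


Let X = Σ_S X_S over the C(12, 4) = 495 subsets S of size 4, where X_S = 1 if the K_4 on S is monochromatic.
For a fixed S, the K_4 on S has C(4, 2) = 6 edges. P[all 6 edges red] = (1/2)^6, and likewise for blue, so P[monochromatic] = 2·(1/2)^6 = 2^{1 − 6} = 1/32.
By linearity: E[X] = C(12, 4) · 2^{1 − 6} = 495 · 1/32 = 495/32.
Numerically: E[X] ≈ 15.468750.

E[X] = C(12,4)·2^(1−C(4,2)) = 495/32 ≈ 15.468750.


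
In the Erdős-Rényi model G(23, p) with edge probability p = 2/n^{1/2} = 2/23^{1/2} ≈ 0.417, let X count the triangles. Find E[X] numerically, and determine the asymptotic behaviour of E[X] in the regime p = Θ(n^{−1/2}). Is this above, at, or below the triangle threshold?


Number of potential triangles: C(23, 3) = 1771.
Each occurs with probability p³ ≈ (0.417)³ ≈ 7.25268e-02.
By linearity: E[X] = C(23, 3)·p³ ≈ 1771 · 7.25268e-02 ≈ 128.445.
Since α = 1/2 < 1, p = c/n^{1/2} ≫ 1/n is above the triangle threshold p ~ 1/n. Asymptotically E[X] ~ (c³/6)·n^{3(1−α)} = (2³/6)·n^{1.5} → ∞; triangles are abundant w.h.p.

E[X] ≈ 128.445; in regime p = Θ(1/n^{1/2}) E[X] diverges (above the triangle threshold p ~ 1/n).


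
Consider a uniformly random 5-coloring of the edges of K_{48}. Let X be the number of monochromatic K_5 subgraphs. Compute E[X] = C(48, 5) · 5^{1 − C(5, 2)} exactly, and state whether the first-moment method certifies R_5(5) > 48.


E[X] = C(48, 5) · 5^{1 − 10} = 1712304 · 5^{−9} = 1712304/1953125.
As a reduced fraction: E[X] = 1712304/1953125 ≈ 0.877.
Is E[X] < 1? YES.
Since E[X] < 1, there exists a 5-coloring of K_{48} with no monochromatic K_5; hence R_5(5) > 48.

E[X] = 1712304/1953125 ≈ 0.877; E[X] < 1, so R_5(5) > 48.


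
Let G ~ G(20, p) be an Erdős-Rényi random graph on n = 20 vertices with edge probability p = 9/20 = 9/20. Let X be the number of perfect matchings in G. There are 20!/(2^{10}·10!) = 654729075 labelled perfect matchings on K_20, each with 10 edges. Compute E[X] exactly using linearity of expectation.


K_20 has 20!/(2^{10}·10!) = 654729075 labelled perfect matchings.
For each such perfect matching H, let X_H = 1 if all 10 edges of H are present in G. Then P[X_H = 1] = p^{10} = (9/20)^{10} = 3486784401/10240000000000.
By linearity: E[X] = Σ_H E[X_H] = 654729075 · p^{10} = 654729075 · 3486784401/10240000000000 = 91315965023646363/409600000000.
Numerically: E[X] ≈ 2.23e+05.

E[X] = 654729075 · (9/20)^{10} = 91315965023646363/409600000000 ≈ 2.23e+05.


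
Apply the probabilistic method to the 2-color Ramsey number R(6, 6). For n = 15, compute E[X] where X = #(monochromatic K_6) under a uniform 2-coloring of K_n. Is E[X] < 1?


E[X] = C(15, 6) · 2^{1 − 15} = 5005 · 2^{−14} = 5005/16384.
As a reduced fraction: E[X] = 5005/16384 ≈ 0.3054810.
Is E[X] < 1? YES.
Since E[X] < 1, there exists a 2-coloring of K_{15} with no monochromatic K_6; hence R(6, 6) > 15.

E[X] = 5005/16384 ≈ 0.3054810; E[X] < 1, so R(6, 6) > 15.


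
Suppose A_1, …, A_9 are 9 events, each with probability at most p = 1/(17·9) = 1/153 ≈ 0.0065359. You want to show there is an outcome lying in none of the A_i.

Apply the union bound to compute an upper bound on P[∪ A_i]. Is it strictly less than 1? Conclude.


Union bound: P[∪_{i=1}^{9} A_i] ≤ Σ_i P[A_i] ≤ 9·p = 9·(1/153) = 1/17.
Numerically: 1/17 ≈ 0.0588235.
Is 1/17 < 1? YES.
Since P[∪ A_i] ≤ 1/17 < 1, the complement has P[∩ A_i^c] ≥ 1 − 1/17 = 16/17 > 0, so some outcome avoids every A_i.

9·p = 1/17 ≈ 0.0588235; existence CERTIFIED by the union bound.


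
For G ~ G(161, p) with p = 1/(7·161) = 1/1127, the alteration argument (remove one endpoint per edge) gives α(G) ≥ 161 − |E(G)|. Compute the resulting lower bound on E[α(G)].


E[|E(G)|] = C(161, 2)·p = 12880 · (1/1127) = 80/7.
E[α(G)] ≥ n − E[|E(G)|] = 161 − 80/7 = 1047/7.
Numerically: ≈ 149.571429.
(This is only a lower bound; the true E[α(G)] may be larger.)

E[α(G)] ≥ 1047/7 ≈ 149.571429.


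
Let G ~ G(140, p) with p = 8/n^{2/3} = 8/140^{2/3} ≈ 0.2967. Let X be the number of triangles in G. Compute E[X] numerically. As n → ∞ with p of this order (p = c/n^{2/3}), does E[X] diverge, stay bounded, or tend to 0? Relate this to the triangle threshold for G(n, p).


Number of potential triangles: C(140, 3) = 447580.
Each occurs with probability p³ ≈ (0.2967)³ ≈ 2.612245e-02.
By linearity: E[X] = C(140, 3)·p³ ≈ 447580 · 2.612245e-02 ≈ 11691.8857.
Since α = 2/3 < 1, p = c/n^{2/3} ≫ 1/n is above the triangle threshold p ~ 1/n. Asymptotically E[X] ~ (c³/6)·n^{3(1−α)} = (8³/6)·n^{1} → ∞; triangles are abundant w.h.p.

E[X] ≈ 11691.8857; in regime p = Θ(1/n^{2/3}) E[X] diverges (above the triangle threshold p ~ 1/n).


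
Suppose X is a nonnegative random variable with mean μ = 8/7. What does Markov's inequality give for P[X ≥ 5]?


μ = E[X] = 8/7, a = 5.
Markov: P[X ≥ 5] ≤ μ/a = (8/7)/5 = 8/35.
Numerically: ≈ 0.22857.
(Since a = 5 > μ = 1.14286, the bound 8/35 is < 1 and informative.)

P[X ≥ 5] ≤ 8/35 ≈ 0.22857.


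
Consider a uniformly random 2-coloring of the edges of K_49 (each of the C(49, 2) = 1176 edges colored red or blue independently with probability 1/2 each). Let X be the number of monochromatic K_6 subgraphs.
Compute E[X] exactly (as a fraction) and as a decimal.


Let X = Σ_S X_S over the C(49, 6) = 13983816 subsets S of size 6, where X_S = 1 if the K_6 on S is monochromatic.
For a fixed S, the K_6 on S has C(6, 2) = 15 edges. P[all 15 edges red] = (1/2)^15, and likewise for blue, so P[monochromatic] = 2·(1/2)^15 = 2^{1 − 15} = 1/16384.
Summing: E[X] = C(49, 6) · 2^{1 − 15} = 13983816 · 1/16384 = 1747977/2048.
Numerically: E[X] ≈ 853.5044.

E[X] = C(49,6)·2^(1−C(6,2)) = 1747977/2048 ≈ 853.5044.


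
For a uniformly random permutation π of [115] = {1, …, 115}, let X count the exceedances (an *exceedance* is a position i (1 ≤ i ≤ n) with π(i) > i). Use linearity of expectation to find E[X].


Write X = Σ_{i=1}^{115} X_i, where X_i = 1_{π(i) > i}.
For each fixed i, π(i) is uniform over {1, …, 115} (marginal of a uniform permutation), so P[π(i) > i] = (n − i)/n. Summing: Σ_{i=1}^{115} (n − i)/n = (0 + 1 + … + 114)/115 = 115(115 − 1)/(2·115) = (115 − 1)/2.
Hence E[X] = Σ_{i=1}^{115} (115 − i)/115 = 57 ≈ 57.000.

E[X] = 57 = 57.000.


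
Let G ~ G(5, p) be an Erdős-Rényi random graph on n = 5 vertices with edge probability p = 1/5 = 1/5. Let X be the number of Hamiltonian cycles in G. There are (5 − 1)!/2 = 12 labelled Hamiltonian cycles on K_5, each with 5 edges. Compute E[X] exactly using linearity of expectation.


K_5 has (5 − 1)!/2 = 12 labelled Hamiltonian cycles.
For each such Hamiltonian cycle H, let X_H = 1 if all 5 edges of H are present in G. Then P[X_H = 1] = p^{5} = (1/5)^{5} = 1/3125.
By linearity: E[X] = Σ_H E[X_H] = 12 · p^{5} = 12 · 1/3125 = 12/3125.
Numerically: E[X] ≈ 0.00384.

E[X] = 12 · (1/5)^{5} = 12/3125 ≈ 0.00384.


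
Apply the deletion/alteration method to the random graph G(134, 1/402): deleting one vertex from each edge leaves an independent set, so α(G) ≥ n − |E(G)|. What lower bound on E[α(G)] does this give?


E[|E(G)|] = C(134, 2)·p = 8911 · (1/402) = 133/6.
E[α(G)] ≥ n − E[|E(G)|] = 134 − 133/6 = 671/6.
Numerically: ≈ 111.833333.
(This is only a lower bound; the true E[α(G)] may be larger.)

E[α(G)] ≥ 671/6 ≈ 111.833333.


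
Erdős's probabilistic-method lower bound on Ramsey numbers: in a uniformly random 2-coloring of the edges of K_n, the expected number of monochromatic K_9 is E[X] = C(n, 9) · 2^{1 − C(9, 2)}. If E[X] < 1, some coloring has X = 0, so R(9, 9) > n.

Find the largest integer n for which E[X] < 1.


We need C(n, 9) · 2^{1 − 36} < 1, i.e. C(n, 9) < 2^{36 − 1} = 34359738368.
Check values of n near the boundary:
  n = 61: C(61, 9) = 17341763505; 17341763505 < 34359738368? YES
  n = 62: C(62, 9) = 20286591270; 20286591270 < 34359738368? YES
  n = 63: C(63, 9) = 23667689815; 23667689815 < 34359738368? YES
  n = 64: C(64, 9) = 27540584512; 27540584512 < 34359738368? YES
  n = 65: C(65, 9) = 31966749880; 31966749880 < 34359738368? YES
  n = 66: C(66, 9) = 37014131440; 37014131440 < 34359738368? NO
The largest n with C(n, 9) < 34359738368 is n = 65 (where E[X] = 3995843735/4294967296 ≈ 0.93035). Hence R(9, 9) > 65, i.e. R(9, 9) ≥ 66.

Largest n = 65; hence R(9, 9) > 65.


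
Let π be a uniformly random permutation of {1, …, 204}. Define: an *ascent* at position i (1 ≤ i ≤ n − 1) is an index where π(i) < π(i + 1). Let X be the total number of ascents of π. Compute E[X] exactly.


Write X = Σ X_I over i = 1, …, 203, with X_I the indicator of one ascent.
There are 203 indicators.
For each fixed i, the pair (π(i), π(i+1)) is a uniformly random ordered pair of distinct values from {1, …, 204}; by symmetry P[π(i) < π(i+1)] = 1/2.
By linearity: E[X] = 203 · (1/2) = (204 − 1) · (1/2) = 203/2 ≈ 101.500.

E[X] = 203/2 = 101.500.


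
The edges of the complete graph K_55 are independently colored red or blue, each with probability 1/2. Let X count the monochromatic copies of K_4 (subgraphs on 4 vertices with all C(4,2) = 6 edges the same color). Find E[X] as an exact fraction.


Let X = Σ_S X_S over the C(55, 4) = 341055 subsets S of size 4, where X_S = 1 if the K_4 on S is monochromatic.
For a fixed S, the K_4 on S has C(4, 2) = 6 edges. P[all 6 edges red] = (1/2)^6, and likewise for blue, so P[monochromatic] = 2·(1/2)^6 = 2^{1 − 6} = 1/32.
By linearity of expectation: E[X] = C(55, 4) · 2^{1 − 6} = 341055 · 1/32 = 341055/32.
Numerically: E[X] ≈ 10657.9688.

E[X] = C(55,4)·2^(1−C(4,2)) = 341055/32 ≈ 10657.9688.


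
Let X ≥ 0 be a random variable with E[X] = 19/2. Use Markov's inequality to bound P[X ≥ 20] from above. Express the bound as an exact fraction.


μ = E[X] = 19/2, a = 20.
Markov: P[X ≥ 20] ≤ μ/a = (19/2)/20 = 19/40.
Numerically: ≈ 0.475000.
(Since a = 20 > μ = 9.500000, the bound 19/40 is < 1 and informative.)

P[X ≥ 20] ≤ 19/40 ≈ 0.475000.


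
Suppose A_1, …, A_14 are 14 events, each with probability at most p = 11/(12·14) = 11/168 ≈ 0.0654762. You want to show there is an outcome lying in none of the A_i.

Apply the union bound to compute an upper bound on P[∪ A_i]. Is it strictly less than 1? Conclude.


Union bound: P[∪_{i=1}^{14} A_i] ≤ Σ_i P[A_i] ≤ 14·p = 14·(11/168) = 11/12.
Numerically: 11/12 ≈ 0.9166667.
Is 11/12 < 1? YES.
Since P[∪ A_i] ≤ 11/12 < 1, the complement has P[∩ A_i^c] ≥ 1 − 11/12 = 1/12 > 0, so some outcome avoids every A_i.

14·p = 11/12 ≈ 0.9166667; existence CERTIFIED by the union bound.


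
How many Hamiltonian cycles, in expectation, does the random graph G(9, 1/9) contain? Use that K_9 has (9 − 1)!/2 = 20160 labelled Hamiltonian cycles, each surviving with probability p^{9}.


K_9 has (9 − 1)!/2 = 20160 labelled Hamiltonian cycles.
For each such Hamiltonian cycle H, let X_H = 1 if all 9 edges of H are present in G. Then P[X_H = 1] = p^{9} = (1/9)^{9} = 1/387420489.
By linearity of expectation: E[X] = Σ_H E[X_H] = 20160 · p^{9} = 20160 · 1/387420489 = 2240/43046721.
Numerically: E[X] ≈ 5.20365e-05.

E[X] = 20160 · (1/9)^{9} = 2240/43046721 ≈ 5.20365e-05.


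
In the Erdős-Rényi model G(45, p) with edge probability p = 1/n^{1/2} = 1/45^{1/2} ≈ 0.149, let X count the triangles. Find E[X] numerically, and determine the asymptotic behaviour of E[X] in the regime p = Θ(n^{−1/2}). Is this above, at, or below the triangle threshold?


Number of potential triangles: C(45, 3) = 14190.
Each occurs with probability p³ ≈ (0.149)³ ≈ 3.31269e-03.
By linearity: E[X] = C(45, 3)·p³ ≈ 14190 · 3.31269e-03 ≈ 47.007.
Since α = 1/2 < 1, p = c/n^{1/2} ≫ 1/n is above the triangle threshold p ~ 1/n. Asymptotically E[X] ~ (c³/6)·n^{3(1−α)} = (1³/6)·n^{1.5} → ∞; triangles are abundant w.h.p.

E[X] ≈ 47.007; in regime p = Θ(1/n^{1/2}) E[X] diverges (above the triangle threshold p ~ 1/n).


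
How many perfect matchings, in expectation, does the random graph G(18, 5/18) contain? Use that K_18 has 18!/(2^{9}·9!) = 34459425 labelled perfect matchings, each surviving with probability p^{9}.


K_18 has 18!/(2^{9}·9!) = 34459425 labelled perfect matchings.
For each such perfect matching H, let X_H = 1 if all 9 edges of H are present in G. Then P[X_H = 1] = p^{9} = (5/18)^{9} = 1953125/198359290368.
By linearity of expectation: E[X] = Σ_H E[X_H] = 34459425 · p^{9} = 34459425 · 1953125/198359290368 = 830908203125/2448880128.
Numerically: E[X] ≈ 339.301.

E[X] = 34459425 · (5/18)^{9} = 830908203125/2448880128 ≈ 339.301.


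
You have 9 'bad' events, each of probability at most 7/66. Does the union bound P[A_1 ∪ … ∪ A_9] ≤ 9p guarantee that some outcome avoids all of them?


Union bound: P[∪_{i=1}^{9} A_i] ≤ Σ_i P[A_i] ≤ 9·p = 9·(7/66) = 21/22.
Numerically: 21/22 ≈ 0.954545.
Is 21/22 < 1? YES.
Since P[∪ A_i] ≤ 21/22 < 1, the complement has P[∩ A_i^c] ≥ 1 − 21/22 = 1/22 > 0, so some outcome avoids every A_i.

9·p = 21/22 ≈ 0.954545; existence CERTIFIED by the union bound.


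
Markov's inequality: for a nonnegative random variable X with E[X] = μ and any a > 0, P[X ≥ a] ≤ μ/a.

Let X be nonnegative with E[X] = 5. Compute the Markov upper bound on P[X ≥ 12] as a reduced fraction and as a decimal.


μ = E[X] = 5, a = 12.
Markov: P[X ≥ 12] ≤ μ/a = (5)/12 = 5/12.
Numerically: ≈ 0.4167.
(Since a = 12 > μ = 5.0000, the bound 5/12 is < 1 and informative.)

P[X ≥ 12] ≤ 5/12 ≈ 0.4167.


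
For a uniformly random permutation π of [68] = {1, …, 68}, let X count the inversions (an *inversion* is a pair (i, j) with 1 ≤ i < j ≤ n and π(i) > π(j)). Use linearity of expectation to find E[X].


Write X = Σ X_I over the C(68, 2) = 2278 pairs i < j, with X_I the indicator of one inversion.
There are 2278 indicators.
For each fixed pair i < j, the values π(i) and π(j) are two distinct elements of {1, …, 68} in uniformly random order; by symmetry P[π(i) > π(j)] = 1/2.
By linearity: E[X] = 2278 · (1/2) = C(68, 2) · (1/2) = 2278/2 = 1139 ≈ 1139.00000.

E[X] = 1139 = 1139.00000.


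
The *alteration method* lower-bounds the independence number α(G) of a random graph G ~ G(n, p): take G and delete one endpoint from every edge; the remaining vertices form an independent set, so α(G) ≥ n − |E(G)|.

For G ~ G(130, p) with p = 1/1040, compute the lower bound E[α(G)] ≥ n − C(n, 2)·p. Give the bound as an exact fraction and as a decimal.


E[|E(G)|] = C(130, 2)·p = 8385 · (1/1040) = 129/16.
E[α(G)] ≥ n − E[|E(G)|] = 130 − 129/16 = 1951/16.
Numerically: ≈ 121.937500.
(This is only a lower bound; the true E[α(G)] may be larger.)

E[α(G)] ≥ 1951/16 ≈ 121.937500.


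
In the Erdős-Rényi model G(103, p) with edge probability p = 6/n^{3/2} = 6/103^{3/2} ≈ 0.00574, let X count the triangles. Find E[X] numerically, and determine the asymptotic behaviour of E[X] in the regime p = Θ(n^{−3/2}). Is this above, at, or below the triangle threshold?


Number of potential triangles: C(103, 3) = 176851.
Each occurs with probability p³ ≈ (0.00574)³ ≈ 1.890977e-07.
By linearity: E[X] = C(103, 3)·p³ ≈ 176851 · 1.890977e-07 ≈ 0.0334.
Since α = 3/2 > 1, p = c/n^{3/2} = o(1/n) is below the triangle threshold p ~ 1/n. Asymptotically E[X] ~ (c³/6)·n^{3(1−α)} = (6³/6)·n^{-1.5} → 0, so by Markov's inequality G has no triangles w.h.p.

E[X] ≈ 0.0334; in regime p = Θ(1/n^{3/2}) E[X] tends to 0 (below the triangle threshold p ~ 1/n).


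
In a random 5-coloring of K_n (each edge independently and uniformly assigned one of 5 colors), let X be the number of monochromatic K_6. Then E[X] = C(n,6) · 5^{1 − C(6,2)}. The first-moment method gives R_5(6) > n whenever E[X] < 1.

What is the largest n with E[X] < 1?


We need C(n, 6) · 5^{1 − 15} < 1, i.e. C(n, 6) < 5^{15 − 1} = 6103515625.
Check values of n near the boundary:
  n = 124: C(124, 6) = 4465475476; 4465475476 < 6103515625? YES
  n = 125: C(125, 6) = 4690625500; 4690625500 < 6103515625? YES
  n = 126: C(126, 6) = 4925156775; 4925156775 < 6103515625? YES
  n = 127: C(127, 6) = 5169379425; 5169379425 < 6103515625? YES
  n = 128: C(128, 6) = 5423611200; 5423611200 < 6103515625? YES
  n = 129: C(129, 6) = 5688177600; 5688177600 < 6103515625? YES
  n = 130: C(130, 6) = 5963412000; 5963412000 < 6103515625? YES
  n = 131: C(131, 6) = 6249655776; 6249655776 < 6103515625? NO
  n = 132: C(132, 6) = 6547258432; 6547258432 < 6103515625? NO
The largest n with C(n, 6) < 6103515625 is n = 130 (where E[X] = 47707296/48828125 ≈ 0.977045). Hence R_5(6) > 130, i.e. R_5(6) ≥ 131.

Largest n = 130; hence R_5(6) > 130.


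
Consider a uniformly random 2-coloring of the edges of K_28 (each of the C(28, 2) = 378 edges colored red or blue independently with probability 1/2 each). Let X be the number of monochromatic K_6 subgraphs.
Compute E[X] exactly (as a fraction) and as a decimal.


Let X = Σ_S X_S over the C(28, 6) = 376740 subsets S of size 6, where X_S = 1 if the K_6 on S is monochromatic.
For a fixed S, the K_6 on S has C(6, 2) = 15 edges. P[all 15 edges red] = (1/2)^15, and likewise for blue, so P[monochromatic] = 2·(1/2)^15 = 2^{1 − 15} = 1/16384.
By linearity: E[X] = C(28, 6) · 2^{1 − 15} = 376740 · 1/16384 = 94185/4096.
Numerically: E[X] ≈ 22.994385.

E[X] = C(28,6)·2^(1−C(6,2)) = 94185/4096 ≈ 22.994385.


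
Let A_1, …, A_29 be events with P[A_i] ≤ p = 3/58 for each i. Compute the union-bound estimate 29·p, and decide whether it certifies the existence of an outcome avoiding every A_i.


Union bound: P[∪_{i=1}^{29} A_i] ≤ Σ_i P[A_i] ≤ 29·p = 29·(3/58) = 3/2.
Numerically: 3/2 ≈ 1.50000.
Is 3/2 < 1? NO.
Since the bound 3/2 is ≥ 1, the union bound is uninformative here; it does NOT by itself certify existence.

29·p = 3/2 ≈ 1.50000; existence NOT certified by the union bound.


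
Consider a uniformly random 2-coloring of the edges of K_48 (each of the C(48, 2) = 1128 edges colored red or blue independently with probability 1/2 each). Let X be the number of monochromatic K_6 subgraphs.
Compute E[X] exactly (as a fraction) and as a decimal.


Let X = Σ_S X_S over the C(48, 6) = 12271512 subsets S of size 6, where X_S = 1 if the K_6 on S is monochromatic.
For a fixed S, the K_6 on S has C(6, 2) = 15 edges. P[all 15 edges red] = (1/2)^15, and likewise for blue, so P[monochromatic] = 2·(1/2)^15 = 2^{1 − 15} = 1/16384.
By linearity of expectation: E[X] = C(48, 6) · 2^{1 − 15} = 12271512 · 1/16384 = 1533939/2048.
Numerically: E[X] ≈ 748.99365.

E[X] = C(48,6)·2^(1−C(6,2)) = 1533939/2048 ≈ 748.99365.


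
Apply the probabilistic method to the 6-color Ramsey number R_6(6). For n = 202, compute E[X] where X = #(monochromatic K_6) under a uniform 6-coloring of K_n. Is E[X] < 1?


E[X] = C(202, 6) · 6^{1 − 15} = 87544611330 · 6^{−14} = 87544611330/78364164096.
As a reduced fraction: E[X] = 14590768555/13060694016 ≈ 1.1171511.
Is E[X] < 1? NO.
Since E[X] ≥ 1, the first-moment bound is inconclusive at n = 202; it does NOT by itself certify R_6(6) > 202.

E[X] = 14590768555/13060694016 ≈ 1.1171511; E[X] ≥ 1; first-moment method inconclusive here.


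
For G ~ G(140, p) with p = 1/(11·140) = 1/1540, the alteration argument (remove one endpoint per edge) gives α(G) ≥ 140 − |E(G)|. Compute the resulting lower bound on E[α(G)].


E[|E(G)|] = C(140, 2)·p = 9730 · (1/1540) = 139/22.
E[α(G)] ≥ n − E[|E(G)|] = 140 − 139/22 = 2941/22.
Numerically: ≈ 133.6818.
(This is only a lower bound; the true E[α(G)] may be larger.)

E[α(G)] ≥ 2941/22 ≈ 133.6818.


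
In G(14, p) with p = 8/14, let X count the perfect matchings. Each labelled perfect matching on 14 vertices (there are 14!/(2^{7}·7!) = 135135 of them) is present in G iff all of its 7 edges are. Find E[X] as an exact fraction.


K_14 has 14!/(2^{7}·7!) = 135135 labelled perfect matchings.
For each such perfect matching H, let X_H = 1 if all 7 edges of H are present in G. Then P[X_H = 1] = p^{7} = (4/7)^{7} = 16384/823543.
By linearity: E[X] = Σ_H E[X_H] = 135135 · p^{7} = 135135 · 16384/823543 = 316293120/117649.
Numerically: E[X] ≈ 2688.

E[X] = 135135 · (4/7)^{7} = 316293120/117649 ≈ 2688.


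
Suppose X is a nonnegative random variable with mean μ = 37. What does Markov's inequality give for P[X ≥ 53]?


μ = E[X] = 37, a = 53.
Markov: P[X ≥ 53] ≤ μ/a = (37)/53 = 37/53.
Numerically: ≈ 0.69811.
(Since a = 53 > μ = 37.00000, the bound 37/53 is < 1 and informative.)

P[X ≥ 53] ≤ 37/53 ≈ 0.69811.


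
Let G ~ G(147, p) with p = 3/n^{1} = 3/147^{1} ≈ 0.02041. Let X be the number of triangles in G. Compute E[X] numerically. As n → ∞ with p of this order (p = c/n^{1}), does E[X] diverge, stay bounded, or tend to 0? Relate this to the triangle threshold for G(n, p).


Number of potential triangles: C(147, 3) = 518665.
Each occurs with probability p³ ≈ (0.02041)³ ≈ 8.499860e-06.
By linearity: E[X] = C(147, 3)·p³ ≈ 518665 · 8.499860e-06 ≈ 4.4086.
Here α = 1, so p = 3/n is exactly at the triangle threshold p ~ 1/n. Asymptotically E[X] → c³/6 = 3³/6 = 9/2 ≈ 4.5000, a bounded constant. In this regime the triangle count is asymptotically Poisson(c³/6).

E[X] ≈ 4.4086; in regime p = Θ(1/n^{1}) E[X] stays bounded (at the triangle threshold p ~ 1/n).


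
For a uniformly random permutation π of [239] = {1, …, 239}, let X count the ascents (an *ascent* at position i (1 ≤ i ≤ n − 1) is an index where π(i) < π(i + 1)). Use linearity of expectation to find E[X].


Write X = Σ X_I over i = 1, …, 238, with X_I the indicator of one ascent.
There are 238 indicators.
For each fixed i, the pair (π(i), π(i+1)) is a uniformly random ordered pair of distinct values from {1, …, 239}; by symmetry P[π(i) < π(i+1)] = 1/2.
By linearity: E[X] = 238 · (1/2) = (239 − 1) · (1/2) = 119 ≈ 119.0000.

E[X] = 119 = 119.0000.


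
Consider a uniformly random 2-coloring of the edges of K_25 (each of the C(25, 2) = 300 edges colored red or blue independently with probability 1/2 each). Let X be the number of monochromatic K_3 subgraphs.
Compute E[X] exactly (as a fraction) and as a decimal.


Let X = Σ_S X_S over the C(25, 3) = 2300 subsets S of size 3, where X_S = 1 if the K_3 on S is monochromatic.
For a fixed S, the K_3 on S has C(3, 2) = 3 edges. P[all 3 edges red] = (1/2)^3, and likewise for blue, so P[monochromatic] = 2·(1/2)^3 = 2^{1 − 3} = 1/4.
Summing: E[X] = C(25, 3) · 2^{1 − 3} = 2300 · 1/4 = 575.
Numerically: E[X] ≈ 575.0000.

E[X] = C(25,3)·2^(1−C(3,2)) = 575 ≈ 575.0000.


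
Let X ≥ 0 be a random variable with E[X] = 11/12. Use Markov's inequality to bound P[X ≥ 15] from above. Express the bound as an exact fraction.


μ = E[X] = 11/12, a = 15.
Markov: P[X ≥ 15] ≤ μ/a = (11/12)/15 = 11/180.
Numerically: ≈ 0.0611.
(Since a = 15 > μ = 0.9167, the bound 11/180 is < 1 and informative.)

P[X ≥ 15] ≤ 11/180 ≈ 0.0611.


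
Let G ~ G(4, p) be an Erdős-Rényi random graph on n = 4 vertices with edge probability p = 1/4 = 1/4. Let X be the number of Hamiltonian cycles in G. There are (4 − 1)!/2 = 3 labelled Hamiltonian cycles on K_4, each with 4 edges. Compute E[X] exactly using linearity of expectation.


K_4 has (4 − 1)!/2 = 3 labelled Hamiltonian cycles.
For each such Hamiltonian cycle H, let X_H = 1 if all 4 edges of H are present in G. Then P[X_H = 1] = p^{4} = (1/4)^{4} = 1/256.
Summing the indicators: E[X] = Σ_H E[X_H] = 3 · p^{4} = 3 · 1/256 = 3/256.
Numerically: E[X] ≈ 0.0117.

E[X] = 3 · (1/4)^{4} = 3/256 ≈ 0.0117.


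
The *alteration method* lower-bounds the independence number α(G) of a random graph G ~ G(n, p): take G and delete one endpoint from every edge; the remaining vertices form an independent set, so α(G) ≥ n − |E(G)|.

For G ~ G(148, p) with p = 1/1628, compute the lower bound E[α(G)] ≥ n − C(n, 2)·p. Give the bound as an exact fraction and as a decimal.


E[|E(G)|] = C(148, 2)·p = 10878 · (1/1628) = 147/22.
E[α(G)] ≥ n − E[|E(G)|] = 148 − 147/22 = 3109/22.
Numerically: ≈ 141.31818.
(This is only a lower bound; the true E[α(G)] may be larger.)

E[α(G)] ≥ 3109/22 ≈ 141.31818.
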